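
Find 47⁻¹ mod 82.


Use the extended Euclidean algorithm to write 1 = 47·s + 82·t; then s mod 82 is the inverse.
Euclidean algorithm:
  47 = 0·82 + 47
  82 = 1·47 + 35
  47 = 1·35 + 12
  35 = 2·12 + 11
  12 = 1·11 + 1
  11 = 11·1 + 0
gcd(47,82) = 1
Back-substitution gives: 47·(7) + 82·(-4) = 1
So 47⁻¹ ≡ 7 ≡ 7 (mod 82)
Check: 47 × 7 = 329 ≡ 1 (mod 82) ✓

47⁻¹ ≡ 7 (mod 82)


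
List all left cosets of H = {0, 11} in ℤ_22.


H = {0, 11}, |H| = 2
Number of cosets = |G|/|H| = 22/2 = 11
0 + H = {0, 11}
1 + H = {1, 12}
2 + H = {2, 13}
3 + H = {3, 14}
4 + H = {4, 15}
5 + H = {5, 16}
6 + H = {6, 17}
7 + H = {7, 18}
8 + H = {8, 19}
9 + H = {9, 20}
10 + H = {10, 21}

Cosets: 0+H={0,11}; 1+H={1,12}; 2+H={2,13}; 3+H={3,14}; 4+H={4,15}; 5+H={5,16}; 6+H={6,17}; 7+H={7,18}; 8+H={8,19}; 9+H={9,20}; 10+H={10,21}


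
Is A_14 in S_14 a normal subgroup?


H = A_14 in S_14
A_14 has index 2 in S_14, and every subgroup of index 2 is normal

Yes, normal subgroup


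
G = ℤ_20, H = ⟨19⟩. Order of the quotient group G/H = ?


|⟨19⟩| = n / gcd(19, 20) = 20 / 1 = 20
H is normal (ℤ_20 is abelian).
|G/H| = |G| / |H| = 20 / 20 = 1

|G/H| = 1


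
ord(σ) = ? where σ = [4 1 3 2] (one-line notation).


Cycle decomposition: (1 4 2)
Cycle lengths: 3
Order = lcm(3) = 3

ord(σ) = 3


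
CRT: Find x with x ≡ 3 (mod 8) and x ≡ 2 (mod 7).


m₁ = 8, m₂ = 7, gcd = 1, so CRT applies. M = m₁·m₂ = 56
Let M₁ = M/m₁ = 7, M₂ = M/m₂ = 8
Find y₁ ≡ M₁⁻¹ (mod m₁): 7⁻¹ ≡ 7 (mod 8)
Find y₂ ≡ M₂⁻¹ (mod m₂): 8⁻¹ ≡ 1 (mod 7)
x = a₁·M₁·y₁ + a₂·M₂·y₂ = 3·7·7 + 2·8·1 = 163
Reduce mod 56: x ≡ 51
Check: 51 mod 8 = 3 ✓, 51 mod 7 = 2 ✓

x ≡ 51 (mod 56)


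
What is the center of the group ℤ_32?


Z(G) = {g ∈ G | gx = xg for all x ∈ G}
ℤ_32 is abelian, so Z(G) = G

Z(ℤ_32) = ℤ_32


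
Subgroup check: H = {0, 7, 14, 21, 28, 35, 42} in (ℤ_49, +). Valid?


Subgroup test for H = {0, 7, 14, 21, 28, 35, 42} in (ℤ_49, +):
(1) 0 ∈ H? Yes
(2) Closure: for all a,b ∈ H, (a+b) mod 49 ∈ H? Yes
(3) Inverses: for all a ∈ H, -a mod 49 ∈ H? Yes

Yes, H is a subgroup of ℤ_49


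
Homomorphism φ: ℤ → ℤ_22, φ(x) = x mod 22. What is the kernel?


Kernel = preimage of identity
ker(φ) = {x ∈ ℤ : x ≡ 0 (mod 22)} = 22ℤ = {0, ±22, ±44, ...}

ker(φ) = 22ℤ


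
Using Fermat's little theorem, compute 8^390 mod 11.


Fermat's little theorem: if p is prime and gcd(a,p)=1, then a^(p-1) ≡ 1 (mod p)
p = 11 is prime, gcd(8,11) = 1
Reduce exponent: 390 mod 10 = 0
So 8^390 ≡ 8^0 (mod 11)
8^0 = 1

8^390 ≡ 1 (mod 11)


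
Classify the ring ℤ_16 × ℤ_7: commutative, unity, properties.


Direct product ring; commutative with unity (1,1); but (1,0)·(0,1) = (0,0) gives zero divisors, so not an integral domain
Commutative: Yes
Integral domain: No
Has unity: Yes

ℤ_16 × ℤ_7: Commutative=Yes, Unity=Yes


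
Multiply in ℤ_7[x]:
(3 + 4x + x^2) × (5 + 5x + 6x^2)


Expand and collect like terms; reduce coefficients mod 7:
x^0: 3·5 = 15 ≡ 1 (mod 7)
x^1: 3·5 + 4·5 = 35 ≡ 0 (mod 7)
x^2: 3·6 + 4·5 + 1·5 = 43 ≡ 1 (mod 7)
x^3: 4·6 + 1·5 = 29 ≡ 1 (mod 7)
x^4: 1·6 = 6 ≡ 6 (mod 7)
Result: 1 + x^2 + x^3 + 6x^4

f · g = 1 + x^2 + x^3 + 6x^4


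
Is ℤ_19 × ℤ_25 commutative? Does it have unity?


Direct product ring; commutative with unity (1,1); but (1,0)·(0,1) = (0,0) gives zero divisors, so not an integral domain
Commutative: Yes
Integral domain: No
Has unity: Yes

ℤ_19 × ℤ_25: Commutative=Yes, Unity=Yes


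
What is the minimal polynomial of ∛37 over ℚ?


∛37 satisfies x³ - 37 = 0, irreducible over ℚ (no rational root; 37 is not a perfect cube)

Minimal polynomial: x³ - 37


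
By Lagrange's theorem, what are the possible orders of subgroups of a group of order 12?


Lagrange's theorem: |H| divides |G|
|G| = 12
Divisors of 12: 1, 2, 3, 4, 6, 12

Possible subgroup orders: {1, 2, 3, 4, 6, 12}


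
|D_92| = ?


|D_n| = 2n (n rotations and n reflections)
|D_92| = 2×92 = 184

|D_92| = 184


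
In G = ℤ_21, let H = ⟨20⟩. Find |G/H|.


|⟨20⟩| = n / gcd(20, 21) = 21 / 1 = 21
H is normal (ℤ_21 is abelian).
|G/H| = |G| / |H| = 21 / 21 = 1

|G/H| = 1


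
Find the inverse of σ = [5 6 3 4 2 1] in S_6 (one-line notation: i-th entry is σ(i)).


To find σ⁻¹, swap domain and range:
σ(1) = 5 → σ⁻¹(5) = 1
σ(2) = 6 → σ⁻¹(6) = 2
σ(3) = 3 → σ⁻¹(3) = 3
σ(4) = 4 → σ⁻¹(4) = 4
σ(5) = 2 → σ⁻¹(2) = 5
σ(6) = 1 → σ⁻¹(1) = 6

σ⁻¹ = [6 5 3 4 1 2]


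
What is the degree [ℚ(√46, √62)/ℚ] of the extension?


[ℚ(√46,√62):ℚ] = [ℚ(√46,√62):ℚ(√46)]·[ℚ(√46):ℚ] = 2·2 = 4

[ℚ(√46, √62)/ℚ] = 4


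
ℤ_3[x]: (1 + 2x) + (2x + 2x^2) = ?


Add coefficients mod 3:
x^0: 1 + 0 = 1 (mod 3)
x^1: 2 + 2 = 1 (mod 3)
x^2: 0 + 2 = 2 (mod 3)
Result: 1 + x + 2x^2

f + g = 1 + x + 2x^2


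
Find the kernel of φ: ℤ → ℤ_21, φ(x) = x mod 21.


Kernel = preimage of identity
ker(φ) = {x ∈ ℤ : x ≡ 0 (mod 21)} = 21ℤ = {0, ±21, ±42, ...}

ker(φ) = 21ℤ


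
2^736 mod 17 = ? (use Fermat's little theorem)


Fermat's little theorem: if p is prime and gcd(a,p)=1, then a^(p-1) ≡ 1 (mod p)
p = 17 is prime, gcd(2,17) = 1
Reduce exponent: 736 mod 16 = 0
So 2^736 ≡ 2^0 (mod 17)
2^0 = 1

2^736 ≡ 1 (mod 17)


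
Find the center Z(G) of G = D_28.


Z(G) = {g ∈ G | gx = xg for all x ∈ G}
For even n, Z(D_n) = {e, r^(n/2)}: the 180° rotation r^14 commutes with every reflection and rotation

Z(D_28) = {e, r^14}


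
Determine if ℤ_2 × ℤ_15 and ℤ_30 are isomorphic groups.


Comparing ℤ_2 × ℤ_15 and ℤ_30:
gcd(2,15) = 1, so ℤ_2 × ℤ_15 ≅ ℤ_30 (CRT)

Yes, ℤ_2 × ℤ_15 ≅ ℤ_30


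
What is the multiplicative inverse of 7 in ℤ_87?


Use the extended Euclidean algorithm to write 1 = 7·s + 87·t; then s mod 87 is the inverse.
Euclidean algorithm:
  7 = 0·87 + 7
  87 = 12·7 + 3
  7 = 2·3 + 1
  3 = 3·1 + 0
gcd(7,87) = 1
Back-substitution gives: 7·(25) + 87·(-2) = 1
So 7⁻¹ ≡ 25 ≡ 25 (mod 87)
Check: 7 × 25 = 175 ≡ 1 (mod 87) ✓

7⁻¹ ≡ 25 (mod 87)


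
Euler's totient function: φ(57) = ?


Factor n: 57 = 3 × 19
φ(n) = n · ∏(1 - 1/p) over distinct primes p | n
φ(57) = 57 · (1 - 1/3) · (1 - 1/19) = 36

φ(57) = 36


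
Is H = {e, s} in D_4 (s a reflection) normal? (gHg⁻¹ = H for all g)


H = {e, s} in D_4 (s a reflection)
r·s·r⁻¹ = sr⁻² ≠ s for n ≥ 3, so {e, s} is not closed under conjugation

No, not a normal subgroup


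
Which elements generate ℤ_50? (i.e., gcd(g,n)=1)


g generates ℤ_n iff gcd(g,n) = 1
Prime factors of 50: 2, 5
Generators are g ∈ {1,...,49} not divisible by any of these primes.
Generators: {1, 3, 7, 9, 11, 13, 17, 19, 21, 23, 27, 29, 31, 33, 37, 39, 41, 43, 47, 49}
Number of generators = φ(50) = 20

Generators of ℤ_50 = {1, 3, 7, 9, 11, 13, 17, 19, 21, 23, 27, 29, 31, 33, 37, 39, 41, 43, 47, 49}


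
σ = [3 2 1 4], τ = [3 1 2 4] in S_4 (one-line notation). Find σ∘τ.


σ∘τ: apply τ first, then σ
1 →τ 3 →σ 1
2 →τ 1 →σ 3
3 →τ 2 →σ 2
4 →τ 4 →σ 4

σ∘τ = [1 3 2 4]


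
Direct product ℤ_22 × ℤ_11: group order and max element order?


|ℤ_22 × ℤ_11| = 22 × 11 = 242
Max element order = lcm(22,11) = 22
Cyclic? No (gcd=11)

|ℤ_22×ℤ_11| = 242, max element order = 22


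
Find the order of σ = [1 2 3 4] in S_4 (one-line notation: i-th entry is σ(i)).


Cycle decomposition: identity (all elements fixed)
Order = 1 (identity has order 1)

ord(σ) = 1


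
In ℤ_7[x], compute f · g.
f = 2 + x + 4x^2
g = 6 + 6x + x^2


Expand and collect like terms; reduce coefficients mod 7:
x^0: 2·6 = 12 ≡ 5 (mod 7)
x^1: 2·6 + 1·6 = 18 ≡ 4 (mod 7)
x^2: 2·1 + 1·6 + 4·6 = 32 ≡ 4 (mod 7)
x^3: 1·1 + 4·6 = 25 ≡ 4 (mod 7)
x^4: 4·1 = 4 ≡ 4 (mod 7)
Result: 5 + 4x + 4x^2 + 4x^3 + 4x^4

f · g = 5 + 4x + 4x^2 + 4x^3 + 4x^4


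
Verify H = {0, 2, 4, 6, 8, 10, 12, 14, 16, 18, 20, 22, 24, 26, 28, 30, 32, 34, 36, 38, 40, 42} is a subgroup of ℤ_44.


Subgroup test for H = {0, 2, 4, 6, 8, 10, 12, 14, 16, 18, 20, 22, 24, 26, 28, 30, 32, 34, 36, 38, 40, 42} in (ℤ_44, +):
(1) 0 ∈ H? Yes
(2) Closure: for all a,b ∈ H, (a+b) mod 44 ∈ H? Yes
(3) Inverses: for all a ∈ H, -a mod 44 ∈ H? Yes

Yes, H is a subgroup of ℤ_44


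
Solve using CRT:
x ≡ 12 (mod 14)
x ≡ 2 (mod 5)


m₁ = 14, m₂ = 5, gcd = 1, so CRT applies. M = m₁·m₂ = 70
Let M₁ = M/m₁ = 5, M₂ = M/m₂ = 14
Find y₁ ≡ M₁⁻¹ (mod m₁): 5⁻¹ ≡ 3 (mod 14)
Find y₂ ≡ M₂⁻¹ (mod m₂): 14⁻¹ ≡ 4 (mod 5)
x = a₁·M₁·y₁ + a₂·M₂·y₂ = 12·5·3 + 2·14·4 = 292
Reduce mod 70: x ≡ 12
Check: 12 mod 14 = 12 ✓, 12 mod 5 = 2 ✓

x ≡ 12 (mod 70)


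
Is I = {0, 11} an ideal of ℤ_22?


Check ideal conditions for I = {0, 11} in ℤ_22:
(1) I is an additive subgroup? Yes
(2) For r ∈ ℤ_22 and a ∈ I: r·a ∈ I? Yes

Yes, I is an ideal of ℤ_22


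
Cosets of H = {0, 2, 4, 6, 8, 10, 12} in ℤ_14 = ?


H = {0, 2, 4, 6, 8, 10, 12}, |H| = 7
Number of cosets = |G|/|H| = 14/7 = 2
0 + H = {0, 2, 4, 6, 8, 10, 12}
1 + H = {1, 3, 5, 7, 9, 11, 13}

Cosets: 0+H={0,2,4,6,8,10,12}; 1+H={1,3,5,7,9,11,13}


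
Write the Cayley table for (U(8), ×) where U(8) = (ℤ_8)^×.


Elements: {1, 3, 5, 7}
Operation: multiplication mod 8
Entry (a, b) = (a × b) mod 8

Cayley table:
  | 1 | 3 | 5 | 7
1 | 1 | 3 | 5 | 7
3 | 3 | 1 | 7 | 5
5 | 5 | 7 | 1 | 3
7 | 7 | 5 | 3 | 1


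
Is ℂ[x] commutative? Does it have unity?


Polynomial ring over ℂ (an integral domain) is a commutative integral domain with unity 1
Commutative: Yes
Integral domain: Yes
Has unity: Yes

ℂ[x]: Commutative=Yes, Unity=Yes


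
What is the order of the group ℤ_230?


ℤ_n has n elements.

|ℤ_230| = 230


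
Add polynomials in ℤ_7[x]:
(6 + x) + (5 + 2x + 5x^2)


Add coefficients mod 7:
x^0: 6 + 5 = 4 (mod 7)
x^1: 1 + 2 = 3 (mod 7)
x^2: 0 + 5 = 5 (mod 7)
Result: 4 + 3x + 5x^2

f + g = 4 + 3x + 5x^2


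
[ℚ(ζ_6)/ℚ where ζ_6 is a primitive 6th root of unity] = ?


[ℚ(ζ_n):ℚ] = deg Φ_n(x) = φ(n). Here φ(6) = 2

[ℚ(ζ_6)/ℚ where ζ_6 is a primitive 6th root of unity] = 2


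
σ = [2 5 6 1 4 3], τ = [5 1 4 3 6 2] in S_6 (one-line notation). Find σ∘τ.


σ∘τ: apply τ first, then σ
1 →τ 5 →σ 4
2 →τ 1 →σ 2
3 →τ 4 →σ 1
4 →τ 3 →σ 6
5 →τ 6 →σ 3
6 →τ 2 →σ 5

σ∘τ = [4 2 1 6 3 5]


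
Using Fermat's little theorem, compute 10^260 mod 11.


Fermat's little theorem: if p is prime and gcd(a,p)=1, then a^(p-1) ≡ 1 (mod p)
p = 11 is prime, gcd(10,11) = 1
Reduce exponent: 260 mod 10 = 0
So 10^260 ≡ 10^0 (mod 11)
10^0 = 1

10^260 ≡ 1 (mod 11)


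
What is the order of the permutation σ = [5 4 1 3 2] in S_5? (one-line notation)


Cycle decomposition: (1 5 2 4 3)
Cycle lengths: 5
Order = lcm(5) = 5

ord(σ) = 5


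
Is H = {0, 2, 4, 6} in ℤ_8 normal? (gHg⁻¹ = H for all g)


H = {0, 2, 4, 6} in ℤ_8
ℤ_8 is abelian; every subgroup of an abelian group is normal

Yes, normal subgroup


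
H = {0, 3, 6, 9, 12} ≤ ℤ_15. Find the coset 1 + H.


1 + H = {1 + h (mod 15) : h ∈ H}
1+0=1, 1+3=4, 1+6=7, 1+9=10, 1+12=13

1 + H = {1, 4, 7, 10, 13}


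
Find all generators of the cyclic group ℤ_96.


g generates ℤ_n iff gcd(g,n) = 1
Prime factors of 96: 2, 3
Generators are g ∈ {1,...,95} not divisible by any of these primes.
Generators: {1, 5, 7, 11, 13, 17, 19, 23, 25, 29, 31, 35, 37, 41, 43, 47, 49, 53, 55, 59, 61, 65, 67, 71, 73, 77, 79, 83, 85, 89, 91, 95}
Number of generators = φ(96) = 32

Generators of ℤ_96 = {1, 5, 7, 11, 13, 17, 19, 23, 25, 29, 31, 35, 37, 41, 43, 47, 49, 53, 55, 59, 61, 65, 67, 71, 73, 77, 79, 83, 85, 89, 91, 95}


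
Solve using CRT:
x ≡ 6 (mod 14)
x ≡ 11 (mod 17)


m₁ = 14, m₂ = 17, gcd = 1, so CRT applies. M = m₁·m₂ = 238
Let M₁ = M/m₁ = 17, M₂ = M/m₂ = 14
Find y₁ ≡ M₁⁻¹ (mod m₁): 17⁻¹ ≡ 5 (mod 14)
Find y₂ ≡ M₂⁻¹ (mod m₂): 14⁻¹ ≡ 11 (mod 17)
x = a₁·M₁·y₁ + a₂·M₂·y₂ = 6·17·5 + 11·14·11 = 2204
Reduce mod 238: x ≡ 62
Check: 62 mod 14 = 6 ✓, 62 mod 17 = 11 ✓

x ≡ 62 (mod 238)


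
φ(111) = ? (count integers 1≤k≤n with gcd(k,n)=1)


Factor n: 111 = 3 × 37
φ(n) = n · ∏(1 - 1/p) over distinct primes p | n
φ(111) = 111 · (1 - 1/3) · (1 - 1/37) = 72

φ(111) = 72


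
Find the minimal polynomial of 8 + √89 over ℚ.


Let α = 8 + √89. Then α - 8 = √89, so (α - 8)² = 89, giving α² - 16α - 25 = 0. Degree 2 and α ∉ ℚ, so this is the minimal polynomial.

Minimal polynomial: x² - 16x - 25


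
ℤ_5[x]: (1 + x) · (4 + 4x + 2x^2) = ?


Expand and collect like terms; reduce coefficients mod 5:
x^0: 1·4 = 4 ≡ 4 (mod 5)
x^1: 1·4 + 1·4 = 8 ≡ 3 (mod 5)
x^2: 1·2 + 1·4 = 6 ≡ 1 (mod 5)
x^3: 1·2 = 2 ≡ 2 (mod 5)
Result: 4 + 3x + x^2 + 2x^3

f · g = 4 + 3x + x^2 + 2x^3


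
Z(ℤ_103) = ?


Z(G) = {g ∈ G | gx = xg for all x ∈ G}
ℤ_103 is abelian, so Z(G) = G

Z(ℤ_103) = ℤ_103


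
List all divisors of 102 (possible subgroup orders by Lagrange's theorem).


Lagrange's theorem: |H| divides |G|
|G| = 102
Divisors of 102: 1, 2, 3, 6, 17, 34, 51, 102

Possible subgroup orders: {1, 2, 3, 6, 17, 34, 51, 102}


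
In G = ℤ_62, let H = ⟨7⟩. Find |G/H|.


|⟨7⟩| = n / gcd(7, 62) = 62 / 1 = 62
H is normal (ℤ_62 is abelian).
|G/H| = |G| / |H| = 62 / 62 = 1

|G/H| = 1


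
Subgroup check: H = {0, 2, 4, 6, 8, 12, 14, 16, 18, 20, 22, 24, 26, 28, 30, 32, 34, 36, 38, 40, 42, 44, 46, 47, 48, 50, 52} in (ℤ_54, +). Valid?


Subgroup test for H = {0, 2, 4, 6, 8, 12, 14, 16, 18, 20, 22, 24, 26, 28, 30, 32, 34, 36, 38, 40, 42, 44, 46, 47, 48, 50, 52} in (ℤ_54, +):
(1) 0 ∈ H? Yes
(2) Closure: for all a,b ∈ H, (a+b) mod 54 ∈ H? No  [counterexample: 2 + 8 = 10 ∉ H]
(3) Inverses: for all a ∈ H, -a mod 54 ∈ H? No

No, H is not a subgroup of ℤ_54


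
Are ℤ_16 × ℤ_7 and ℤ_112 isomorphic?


Comparing ℤ_16 × ℤ_7 and ℤ_112:
gcd(16,7) = 1, so ℤ_16 × ℤ_7 ≅ ℤ_112 (CRT)

Yes, ℤ_16 × ℤ_7 ≅ ℤ_112


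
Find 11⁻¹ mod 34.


Use the extended Euclidean algorithm to write 1 = 11·s + 34·t; then s mod 34 is the inverse.
Euclidean algorithm:
  11 = 0·34 + 11
  34 = 3·11 + 1
  11 = 11·1 + 0
gcd(11,34) = 1
Back-substitution gives: 11·(-3) + 34·(1) = 1
So 11⁻¹ ≡ -3 ≡ 31 (mod 34)
Check: 11 × 31 = 341 ≡ 1 (mod 34) ✓

11⁻¹ ≡ 31 (mod 34)


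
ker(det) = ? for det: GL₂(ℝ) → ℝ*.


Kernel = preimage of identity
ker(det) = {A | det(A) = 1} = SL₂(ℝ)

ker(det) = SL₂(ℝ)


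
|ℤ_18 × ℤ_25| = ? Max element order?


|ℤ_18 × ℤ_25| = 18 × 25 = 450
Max element order = lcm(18,25) = 450
Cyclic? Yes (gcd=1)

|ℤ_18×ℤ_25| = 450, max element order = 450


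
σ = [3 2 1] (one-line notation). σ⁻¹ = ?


To find σ⁻¹, swap domain and range:
σ(1) = 3 → σ⁻¹(3) = 1
σ(2) = 2 → σ⁻¹(2) = 2
σ(3) = 1 → σ⁻¹(1) = 3

σ⁻¹ = [3 2 1]


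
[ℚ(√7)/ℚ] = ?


√7 has minimal polynomial x² - 7 (irreducible over ℚ since 7 is squarefree)

[ℚ(√7)/ℚ] = 2


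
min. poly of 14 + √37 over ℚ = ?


Let α = 14 + √37. Then α - 14 = √37, so (α - 14)² = 37, giving α² - 28α + 159 = 0. Degree 2 and α ∉ ℚ, so this is the minimal polynomial.

Minimal polynomial: x² - 28x + 159


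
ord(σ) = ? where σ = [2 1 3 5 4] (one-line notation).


Cycle decomposition: (1 2) (4 5)
Cycle lengths: 2, 2
Order = lcm(2, 2) = 2

ord(σ) = 2


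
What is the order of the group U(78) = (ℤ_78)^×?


U(n) is the group of units mod n; |U(n)| = φ(n)
|U(78)| = φ(78) = 24

|U(78) = (ℤ_78)^×| = 24


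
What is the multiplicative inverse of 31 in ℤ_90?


Use the extended Euclidean algorithm to write 1 = 31·s + 90·t; then s mod 90 is the inverse.
Euclidean algorithm:
  31 = 0·90 + 31
  90 = 2·31 + 28
  31 = 1·28 + 3
  28 = 9·3 + 1
  3 = 3·1 + 0
gcd(31,90) = 1
Back-substitution gives: 31·(-29) + 90·(10) = 1
So 31⁻¹ ≡ -29 ≡ 61 (mod 90)
Check: 31 × 61 = 1891 ≡ 1 (mod 90) ✓

31⁻¹ ≡ 61 (mod 90)


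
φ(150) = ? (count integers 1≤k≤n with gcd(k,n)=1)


Factor n: 150 = 2 × 3 × 5^2
φ(n) = n · ∏(1 - 1/p) over distinct primes p | n
φ(150) = 150 · (1 - 1/2) · (1 - 1/3) · (1 - 1/5) = 40

φ(150) = 40


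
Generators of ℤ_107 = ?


g generates ℤ_n iff gcd(g,n) = 1
Prime factors of 107: 107
Generators are g ∈ {1,...,106} not divisible by any of these primes.
Generators: {1, 2, 3, 4, 5, 6, 7, 8, 9, 10, 11, 12, 13, 14, 15, 16, 17, 18, 19, 20, 21, 22, 23, 24, 25, 26, 27, 28, 29, 30, 31, 32, 33, 34, 35, 36, 37, 38, 39, 40, 41, 42, 43, 44, 45, 46, 47, 48, 49, 50, 51, 52, 53, 54, 55, 56, 57, 58, 59, 60, 61, 62, 63, 64, 65, 66, 67, 68, 69, 70, 71, 72, 73, 74, 75, 76, 77, 78, 79, 80, 81, 82, 83, 84, 85, 86, 87, 88, 89, 90, 91, 92, 93, 94, 95, 96, 97, 98, 99, 100, 101, 102, 103, 104, 105, 106}
Number of generators = φ(107) = 106

Generators of ℤ_107 = {1, 2, 3, 4, 5, 6, 7, 8, 9, 10, 11, 12, 13, 14, 15, 16, 17, 18, 19, 20, 21, 22, 23, 24, 25, 26, 27, 28, 29, 30, 31, 32, 33, 34, 35, 36, 37, 38, 39, 40, 41, 42, 43, 44, 45, 46, 47, 48, 49, 50, 51, 52, 53, 54, 55, 56, 57, 58, 59, 60, 61, 62, 63, 64, 65, 66, 67, 68, 69, 70, 71, 72, 73, 74, 75, 76, 77, 78, 79, 80, 81, 82, 83, 84, 85, 86, 87, 88, 89, 90, 91, 92, 93, 94, 95, 96, 97, 98, 99, 100, 101, 102, 103, 104, 105, 106}


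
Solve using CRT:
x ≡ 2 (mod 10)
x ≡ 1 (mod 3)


m₁ = 10, m₂ = 3, gcd = 1, so CRT applies. M = m₁·m₂ = 30
Let M₁ = M/m₁ = 3, M₂ = M/m₂ = 10
Find y₁ ≡ M₁⁻¹ (mod m₁): 3⁻¹ ≡ 7 (mod 10)
Find y₂ ≡ M₂⁻¹ (mod m₂): 10⁻¹ ≡ 1 (mod 3)
x = a₁·M₁·y₁ + a₂·M₂·y₂ = 2·3·7 + 1·10·1 = 52
Reduce mod 30: x ≡ 22
Check: 22 mod 10 = 2 ✓, 22 mod 3 = 1 ✓

x ≡ 22 (mod 30)


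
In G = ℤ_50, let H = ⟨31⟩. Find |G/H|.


|⟨31⟩| = n / gcd(31, 50) = 50 / 1 = 50
H is normal (ℤ_50 is abelian).
|G/H| = |G| / |H| = 50 / 50 = 1

|G/H| = 1


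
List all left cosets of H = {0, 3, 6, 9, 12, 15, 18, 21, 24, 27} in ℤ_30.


H = {0, 3, 6, 9, 12, 15, 18, 21, 24, 27}, |H| = 10
Number of cosets = |G|/|H| = 30/10 = 3
0 + H = {0, 3, 6, 9, 12, 15, 18, 21, 24, 27}
1 + H = {1, 4, 7, 10, 13, 16, 19, 22, 25, 28}
2 + H = {2, 5, 8, 11, 14, 17, 20, 23, 26, 29}

Cosets: 0+H={0,3,6,9,12,15,18,21,24,27}; 1+H={1,4,7,10,13,16,19,22,25,28}; 2+H={2,5,8,11,14,17,20,23,26,29}


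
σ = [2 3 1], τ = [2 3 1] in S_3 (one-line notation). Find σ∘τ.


σ∘τ: apply τ first, then σ
1 →τ 2 →σ 3
2 →τ 3 →σ 1
3 →τ 1 →σ 2

σ∘τ = [3 1 2]


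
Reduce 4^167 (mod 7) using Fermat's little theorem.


Fermat's little theorem: if p is prime and gcd(a,p)=1, then a^(p-1) ≡ 1 (mod p)
p = 7 is prime, gcd(4,7) = 1
Reduce exponent: 167 mod 6 = 5
So 4^167 ≡ 4^5 (mod 7)
4^5 mod 7 = 2

4^167 ≡ 2 (mod 7)


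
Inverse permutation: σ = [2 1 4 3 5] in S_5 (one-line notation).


To find σ⁻¹, swap domain and range:
σ(1) = 2 → σ⁻¹(2) = 1
σ(2) = 1 → σ⁻¹(1) = 2
σ(3) = 4 → σ⁻¹(4) = 3
σ(4) = 3 → σ⁻¹(3) = 4
σ(5) = 5 → σ⁻¹(5) = 5

σ⁻¹ = [2 1 4 3 5]


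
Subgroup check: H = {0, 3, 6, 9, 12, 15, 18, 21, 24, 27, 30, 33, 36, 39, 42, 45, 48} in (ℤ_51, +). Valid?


Subgroup test for H = {0, 3, 6, 9, 12, 15, 18, 21, 24, 27, 30, 33, 36, 39, 42, 45, 48} in (ℤ_51, +):
(1) 0 ∈ H? Yes
(2) Closure: for all a,b ∈ H, (a+b) mod 51 ∈ H? Yes
(3) Inverses: for all a ∈ H, -a mod 51 ∈ H? Yes

Yes, H is a subgroup of ℤ_51


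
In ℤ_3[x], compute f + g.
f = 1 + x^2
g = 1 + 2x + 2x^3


Add coefficients mod 3:
x^0: 1 + 1 = 2 (mod 3)
x^1: 0 + 2 = 2 (mod 3)
x^2: 1 + 0 = 1 (mod 3)
x^3: 0 + 2 = 2 (mod 3)
Result: 2 + 2x + x^2 + 2x^3

f + g = 2 + 2x + x^2 + 2x^3


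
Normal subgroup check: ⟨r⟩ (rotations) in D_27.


H = ⟨r⟩ (rotations) in D_27
The rotation subgroup ⟨r⟩ has index 2 in D_27, so it is normal

Yes, normal subgroup


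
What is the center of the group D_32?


Z(G) = {g ∈ G | gx = xg for all x ∈ G}
For even n, Z(D_n) = {e, r^(n/2)}: the 180° rotation r^16 commutes with every reflection and rotation

Z(D_32) = {e, r^16}


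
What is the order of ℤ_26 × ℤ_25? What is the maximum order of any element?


|ℤ_26 × ℤ_25| = 26 × 25 = 650
Max element order = lcm(26,25) = 650
Cyclic? Yes (gcd=1)

|ℤ_26×ℤ_25| = 650, max element order = 650


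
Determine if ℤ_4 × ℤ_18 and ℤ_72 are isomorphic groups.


Comparing ℤ_4 × ℤ_18 and ℤ_72:
gcd(4,18) = 2 ≠ 1. Max element order in ℤ_4×ℤ_18 is lcm(4,18) = 36 < 72, so it has no element of order 72

No, ℤ_4 × ℤ_18 ≇ ℤ_72


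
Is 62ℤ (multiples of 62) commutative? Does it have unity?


62ℤ is a commutative ring under +,× but has no multiplicative identity (1 ∉ 62ℤ); it has no zero divisors, but without unity it is not an integral domain
Commutative: Yes
Integral domain: No
Has unity: No

62ℤ (multiples of 62): Commutative=Yes, Unity=No


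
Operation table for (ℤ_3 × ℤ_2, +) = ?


Elements: {(0,0), (0,1), (1,0), (1,1), (2,0), (2,1)}
Operation: componentwise addition mod (3, 2)
Entry (a, b) = ((a₁+b₁) mod 3, (a₂+b₂) mod 2)

Cayley table:
      | (0,0) | (0,1) | (1,0) | (1,1) | (2,0) | (2,1)
(0,0) | (0,0) | (0,1) | (1,0) | (1,1) | (2,0) | (2,1)
(0,1) | (0,1) | (0,0) | (1,1) | (1,0) | (2,1) | (2,0)
(1,0) | (1,0) | (1,1) | (2,0) | (2,1) | (0,0) | (0,1)
(1,1) | (1,1) | (1,0) | (2,1) | (2,0) | (0,1) | (0,0)
(2,0) | (2,0) | (2,1) | (0,0) | (0,1) | (1,0) | (1,1)
(2,1) | (2,1) | (2,0) | (0,1) | (0,0) | (1,1) | (1,0)


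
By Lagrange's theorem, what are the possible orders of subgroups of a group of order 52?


Lagrange's theorem: |H| divides |G|
|G| = 52
Divisors of 52: 1, 2, 4, 13, 26, 52

Possible subgroup orders: {1, 2, 4, 13, 26, 52}


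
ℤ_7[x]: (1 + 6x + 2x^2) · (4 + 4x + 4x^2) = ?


Expand and collect like terms; reduce coefficients mod 7:
x^0: 1·4 = 4 ≡ 4 (mod 7)
x^1: 1·4 + 6·4 = 28 ≡ 0 (mod 7)
x^2: 1·4 + 6·4 + 2·4 = 36 ≡ 1 (mod 7)
x^3: 6·4 + 2·4 = 32 ≡ 4 (mod 7)
x^4: 2·4 = 8 ≡ 1 (mod 7)
Result: 4 + x^2 + 4x^3 + x^4

f · g = 4 + x^2 + 4x^3 + x^4


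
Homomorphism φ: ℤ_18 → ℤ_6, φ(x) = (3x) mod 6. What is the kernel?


Kernel = preimage of identity
ker(φ) = {x ∈ ℤ_18 : 3x ≡ 0 (mod 6)}. Since 6 | 18, φ is well-defined. The kernel is the cyclic subgroup ⟨2⟩ of ℤ_18 (order 9), i.e. {0, 2, 4, 6, 8, 10, 12, 14, 16}

ker(φ) = {0, 2, 4, 6, 8, 10, 12, 14, 16}


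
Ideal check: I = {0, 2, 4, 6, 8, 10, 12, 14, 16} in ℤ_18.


Check ideal conditions for I = {0, 2, 4, 6, 8, 10, 12, 14, 16} in ℤ_18:
(1) I is an additive subgroup? Yes
(2) For r ∈ ℤ_18 and a ∈ I: r·a ∈ I? Yes

Yes, I is an ideal of ℤ_18


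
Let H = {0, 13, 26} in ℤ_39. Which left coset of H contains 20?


20 + H = {20 + h (mod 39) : h ∈ H}
20+0=20, 20+13=33, 20+26=7
20 + H = {7, 20, 33} = 7 + H

20 + H = {7, 20, 33}


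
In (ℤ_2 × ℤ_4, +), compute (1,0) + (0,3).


Operation: componentwise addition mod (2, 4)
(1,0) + (0,3) = ((a₁+b₁) mod 2, (a₂+b₂) mod 4) with a = (1,0), b = (0,3)

(1,0) + (0,3) = (1,3)


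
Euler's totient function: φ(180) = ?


Factor n: 180 = 2^2 × 3^2 × 5
φ(n) = n · ∏(1 - 1/p) over distinct primes p | n
φ(180) = 180 · (1 - 1/2) · (1 - 1/3) · (1 - 1/5) = 48

φ(180) = 48


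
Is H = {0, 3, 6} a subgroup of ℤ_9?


Subgroup test for H = {0, 3, 6} in (ℤ_9, +):
(1) 0 ∈ H? Yes
(2) Closure: for all a,b ∈ H, (a+b) mod 9 ∈ H? Yes
(3) Inverses: for all a ∈ H, -a mod 9 ∈ H? Yes

Yes, H is a subgroup of ℤ_9


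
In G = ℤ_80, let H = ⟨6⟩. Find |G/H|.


|⟨6⟩| = n / gcd(6, 80) = 80 / 2 = 40
H is normal (ℤ_80 is abelian).
|G/H| = |G| / |H| = 80 / 40 = 2

|G/H| = 2


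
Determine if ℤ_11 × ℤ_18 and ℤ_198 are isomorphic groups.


Comparing ℤ_11 × ℤ_18 and ℤ_198:
gcd(11,18) = 1, so ℤ_11 × ℤ_18 ≅ ℤ_198 (CRT)

Yes, ℤ_11 × ℤ_18 ≅ ℤ_198


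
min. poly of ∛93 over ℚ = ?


∛93 satisfies x³ - 93 = 0, irreducible over ℚ (no rational root; 93 is not a perfect cube)

Minimal polynomial: x³ - 93


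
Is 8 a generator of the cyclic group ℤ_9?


g generates ℤ_n iff gcd(g, n) = 1
gcd(8, 9) = 1
Since gcd = 1, 8 is a generator.

Yes, 8 generates ℤ_9


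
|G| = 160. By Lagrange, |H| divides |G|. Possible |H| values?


Lagrange's theorem: |H| divides |G|
|G| = 160
Divisors of 160: 1, 2, 4, 5, 8, 10, 16, 20, 32, 40, 80, 160

Possible subgroup orders: {1, 2, 4, 5, 8, 10, 16, 20, 32, 40, 80, 160}


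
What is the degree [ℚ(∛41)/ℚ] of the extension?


∛41 has minimal polynomial x³ - 41 (irreducible over ℚ since 41 is not a perfect cube)

[ℚ(∛41)/ℚ] = 3


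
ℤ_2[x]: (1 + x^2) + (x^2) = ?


Add coefficients mod 2:
x^0: 1 + 0 = 1 (mod 2)
x^1: 0 + 0 = 0 (mod 2)
x^2: 1 + 1 = 0 (mod 2)
Result: 1

f + g = 1


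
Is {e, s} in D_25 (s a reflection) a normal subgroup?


H = {e, s} in D_25 (s a reflection)
r·s·r⁻¹ = sr⁻² ≠ s for n ≥ 3, so {e, s} is not closed under conjugation

No, not a normal subgroup


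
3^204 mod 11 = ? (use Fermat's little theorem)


Fermat's little theorem: if p is prime and gcd(a,p)=1, then a^(p-1) ≡ 1 (mod p)
p = 11 is prime, gcd(3,11) = 1
Reduce exponent: 204 mod 10 = 4
So 3^204 ≡ 3^4 (mod 11)
3^4 mod 11 = 4

3^204 ≡ 4 (mod 11)


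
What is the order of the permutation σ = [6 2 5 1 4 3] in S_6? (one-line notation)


Cycle decomposition: (1 6 3 5 4)
Cycle lengths: 5
Order = lcm(5) = 5

ord(σ) = 5


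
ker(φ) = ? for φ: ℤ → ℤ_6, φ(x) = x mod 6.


Kernel = preimage of identity
ker(φ) = {x ∈ ℤ : x ≡ 0 (mod 6)} = 6ℤ = {0, ±6, ±12, ...}

ker(φ) = 6ℤ


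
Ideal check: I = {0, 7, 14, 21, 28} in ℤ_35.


Check ideal conditions for I = {0, 7, 14, 21, 28} in ℤ_35:
(1) I is an additive subgroup? Yes
(2) For r ∈ ℤ_35 and a ∈ I: r·a ∈ I? Yes

Yes, I is an ideal of ℤ_35


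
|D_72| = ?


|D_n| = 2n (n rotations and n reflections)
|D_72| = 2×72 = 144

|D_72| = 144


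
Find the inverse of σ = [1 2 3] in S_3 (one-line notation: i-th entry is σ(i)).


To find σ⁻¹, swap domain and range:
σ(1) = 1 → σ⁻¹(1) = 1
σ(2) = 2 → σ⁻¹(2) = 2
σ(3) = 3 → σ⁻¹(3) = 3

σ⁻¹ = [1 2 3]


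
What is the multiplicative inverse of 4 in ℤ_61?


Use the extended Euclidean algorithm to write 1 = 4·s + 61·t; then s mod 61 is the inverse.
Euclidean algorithm:
  4 = 0·61 + 4
  61 = 15·4 + 1
  4 = 4·1 + 0
gcd(4,61) = 1
Back-substitution gives: 4·(-15) + 61·(1) = 1
So 4⁻¹ ≡ -15 ≡ 46 (mod 61)
Check: 4 × 46 = 184 ≡ 1 (mod 61) ✓

4⁻¹ ≡ 46 (mod 61)


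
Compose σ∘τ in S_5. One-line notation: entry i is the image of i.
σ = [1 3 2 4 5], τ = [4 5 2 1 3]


σ∘τ: apply τ first, then σ
1 →τ 4 →σ 4
2 →τ 5 →σ 5
3 →τ 2 →σ 3
4 →τ 1 →σ 1
5 →τ 3 →σ 2

σ∘τ = [4 5 3 1 2]


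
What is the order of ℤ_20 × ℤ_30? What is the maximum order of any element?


|ℤ_20 × ℤ_30| = 20 × 30 = 600
Max element order = lcm(20,30) = 60
Cyclic? No (gcd=10)

|ℤ_20×ℤ_30| = 600, max element order = 60


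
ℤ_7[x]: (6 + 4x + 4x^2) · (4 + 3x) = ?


Expand and collect like terms; reduce coefficients mod 7:
x^0: 6·4 = 24 ≡ 3 (mod 7)
x^1: 6·3 + 4·4 = 34 ≡ 6 (mod 7)
x^2: 4·3 + 4·4 = 28 ≡ 0 (mod 7)
x^3: 4·3 = 12 ≡ 5 (mod 7)
Result: 3 + 6x + 5x^3

f · g = 3 + 6x + 5x^3


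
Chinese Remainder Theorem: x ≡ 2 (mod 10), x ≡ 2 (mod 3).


m₁ = 10, m₂ = 3, gcd = 1, so CRT applies. M = m₁·m₂ = 30
Let M₁ = M/m₁ = 3, M₂ = M/m₂ = 10
Find y₁ ≡ M₁⁻¹ (mod m₁): 3⁻¹ ≡ 7 (mod 10)
Find y₂ ≡ M₂⁻¹ (mod m₂): 10⁻¹ ≡ 1 (mod 3)
x = a₁·M₁·y₁ + a₂·M₂·y₂ = 2·3·7 + 2·10·1 = 62
Reduce mod 30: x ≡ 2
Check: 2 mod 10 = 2 ✓, 2 mod 3 = 2 ✓

x ≡ 2 (mod 30)


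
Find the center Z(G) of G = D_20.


Z(G) = {g ∈ G | gx = xg for all x ∈ G}
For even n, Z(D_n) = {e, r^(n/2)}: the 180° rotation r^10 commutes with every reflection and rotation

Z(D_20) = {e, r^10}


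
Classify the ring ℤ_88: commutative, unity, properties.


ℤ_88 is a commutative ring with unity 1; 88 = 2×44 is composite, so 2·44 ≡ 0 gives zero divisors (not an integral domain)
Commutative: Yes
Integral domain: No
Has unity: Yes

ℤ_88: Commutative=Yes, Unity=Yes


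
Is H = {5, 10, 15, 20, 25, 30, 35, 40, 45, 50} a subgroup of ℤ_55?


Subgroup test for H = {5, 10, 15, 20, 25, 30, 35, 40, 45, 50} in (ℤ_55, +):
(1) 0 ∈ H? No
(2) Closure: for all a,b ∈ H, (a+b) mod 55 ∈ H? No  [counterexample: 5 + 50 = 0 ∉ H]
(3) Inverses: for all a ∈ H, -a mod 55 ∈ H? Yes

No, H is not a subgroup of ℤ_55


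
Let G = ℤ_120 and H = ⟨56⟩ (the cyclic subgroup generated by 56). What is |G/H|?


|⟨56⟩| = n / gcd(56, 120) = 120 / 8 = 15
H is normal (ℤ_120 is abelian).
|G/H| = |G| / |H| = 120 / 15 = 8

|G/H| = 8


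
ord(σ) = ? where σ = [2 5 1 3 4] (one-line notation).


Cycle decomposition: (1 2 5 4 3)
Cycle lengths: 5
Order = lcm(5) = 5

ord(σ) = 5


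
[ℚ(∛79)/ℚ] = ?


∛79 has minimal polynomial x³ - 79 (irreducible over ℚ since 79 is not a perfect cube)

[ℚ(∛79)/ℚ] = 3


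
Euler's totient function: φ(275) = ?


Factor n: 275 = 5^2 × 11
φ(n) = n · ∏(1 - 1/p) over distinct primes p | n
φ(275) = 275 · (1 - 1/5) · (1 - 1/11) = 200

φ(275) = 200


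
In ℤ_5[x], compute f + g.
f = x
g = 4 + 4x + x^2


Add coefficients mod 5:
x^0: 0 + 4 = 4 (mod 5)
x^1: 1 + 4 = 0 (mod 5)
x^2: 0 + 1 = 1 (mod 5)
Result: 4 + x^2

f + g = 4 + x^2


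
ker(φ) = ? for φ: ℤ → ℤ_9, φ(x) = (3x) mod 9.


Kernel = preimage of identity
ker(φ) = {x ∈ ℤ : 3x ≡ 0 (mod 9)}. gcd(3,9) = 3, so 3x ≡ 0 (mod 9) ⟺ x ≡ 0 (mod 9/3 = 3). Hence ker(φ) = 3ℤ

ker(φ) = 3ℤ


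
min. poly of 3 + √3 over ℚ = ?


Let α = 3 + √3. Then α - 3 = √3, so (α - 3)² = 3, giving α² - 6α + 6 = 0. Degree 2 and α ∉ ℚ, so this is the minimal polynomial.

Minimal polynomial: x² - 6x + 6


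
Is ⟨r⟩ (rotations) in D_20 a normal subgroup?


H = ⟨r⟩ (rotations) in D_20
The rotation subgroup ⟨r⟩ has index 2 in D_20, so it is normal

Yes, normal subgroup


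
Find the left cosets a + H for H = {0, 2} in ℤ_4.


H = {0, 2}, |H| = 2
Number of cosets = |G|/|H| = 4/2 = 2
0 + H = {0, 2}
1 + H = {1, 3}

Cosets: 0+H={0,2}; 1+H={1,3}


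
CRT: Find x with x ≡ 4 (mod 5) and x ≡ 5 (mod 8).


m₁ = 5, m₂ = 8, gcd = 1, so CRT applies. M = m₁·m₂ = 40
Let M₁ = M/m₁ = 8, M₂ = M/m₂ = 5
Find y₁ ≡ M₁⁻¹ (mod m₁): 8⁻¹ ≡ 2 (mod 5)
Find y₂ ≡ M₂⁻¹ (mod m₂): 5⁻¹ ≡ 5 (mod 8)
x = a₁·M₁·y₁ + a₂·M₂·y₂ = 4·8·2 + 5·5·5 = 189
Reduce mod 40: x ≡ 29
Check: 29 mod 5 = 4 ✓, 29 mod 8 = 5 ✓

x ≡ 29 (mod 40)


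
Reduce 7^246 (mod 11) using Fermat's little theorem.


Fermat's little theorem: if p is prime and gcd(a,p)=1, then a^(p-1) ≡ 1 (mod p)
p = 11 is prime, gcd(7,11) = 1
Reduce exponent: 246 mod 10 = 6
So 7^246 ≡ 7^6 (mod 11)
7^6 mod 11 = 4

7^246 ≡ 4 (mod 11)


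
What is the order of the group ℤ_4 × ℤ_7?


|A × B| = |A| · |B|
|ℤ_4 × ℤ_7| = 4 × 7 = 28

|ℤ_4 × ℤ_7| = 28


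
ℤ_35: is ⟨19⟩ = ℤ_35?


g generates ℤ_n iff gcd(g, n) = 1
gcd(19, 35) = 1
Since gcd = 1, 19 is a generator.

Yes, 19 generates ℤ_35


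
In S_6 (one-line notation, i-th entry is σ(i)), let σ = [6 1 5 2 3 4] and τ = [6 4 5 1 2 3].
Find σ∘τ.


σ∘τ: apply τ first, then σ
1 →τ 6 →σ 4
2 →τ 4 →σ 2
3 →τ 5 →σ 3
4 →τ 1 →σ 6
5 →τ 2 →σ 1
6 →τ 3 →σ 5

σ∘τ = [4 2 3 6 1 5]


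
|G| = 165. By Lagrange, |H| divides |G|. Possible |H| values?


Lagrange's theorem: |H| divides |G|
|G| = 165
Divisors of 165: 1, 3, 5, 11, 15, 33, 55, 165

Possible subgroup orders: {1, 3, 5, 11, 15, 33, 55, 165}


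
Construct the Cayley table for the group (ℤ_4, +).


Elements: {0, 1, 2, 3}
Operation: addition mod 4
Entry (a, b) = (a + b) mod 4

Cayley table:
  | 0 | 1 | 2 | 3
0 | 0 | 1 | 2 | 3
1 | 1 | 2 | 3 | 0
2 | 2 | 3 | 0 | 1
3 | 3 | 0 | 1 | 2


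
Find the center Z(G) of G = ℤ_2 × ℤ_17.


Z(G) = {g ∈ G | gx = xg for all x ∈ G}
Direct product of abelian groups is abelian, so Z(G) = G

Z(ℤ_2 × ℤ_17) = ℤ_2 × ℤ_17


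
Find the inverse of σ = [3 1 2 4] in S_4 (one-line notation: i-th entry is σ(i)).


To find σ⁻¹, swap domain and range:
σ(1) = 3 → σ⁻¹(3) = 1
σ(2) = 1 → σ⁻¹(1) = 2
σ(3) = 2 → σ⁻¹(2) = 3
σ(4) = 4 → σ⁻¹(4) = 4

σ⁻¹ = [2 3 1 4]


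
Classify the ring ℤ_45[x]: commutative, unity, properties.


ℤ_45 has zero divisors (3·15 ≡ 0), and these lift to constant zero divisors in ℤ_45[x]; so not an integral domain
Commutative: Yes
Integral domain: No
Has unity: Yes

ℤ_45[x]: Commutative=Yes, Unity=Yes


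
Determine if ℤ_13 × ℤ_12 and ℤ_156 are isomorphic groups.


Comparing ℤ_13 × ℤ_12 and ℤ_156:
gcd(13,12) = 1, so ℤ_13 × ℤ_12 ≅ ℤ_156 (CRT)

Yes, ℤ_13 × ℤ_12 ≅ ℤ_156


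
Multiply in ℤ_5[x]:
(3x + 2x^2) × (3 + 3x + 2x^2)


Expand and collect like terms; reduce coefficients mod 5:
x^0: 0·3 = 0 ≡ 0 (mod 5)
x^1: 0·3 + 3·3 = 9 ≡ 4 (mod 5)
x^2: 0·2 + 3·3 + 2·3 = 15 ≡ 0 (mod 5)
x^3: 3·2 + 2·3 = 12 ≡ 2 (mod 5)
x^4: 2·2 = 4 ≡ 4 (mod 5)
Result: 4x + 2x^3 + 4x^4

f · g = 4x + 2x^3 + 4x^4


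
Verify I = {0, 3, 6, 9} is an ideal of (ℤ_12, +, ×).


Check ideal conditions for I = {0, 3, 6, 9} in ℤ_12:
(1) I is an additive subgroup? Yes
(2) For r ∈ ℤ_12 and a ∈ I: r·a ∈ I? Yes

Yes, I is an ideal of ℤ_12


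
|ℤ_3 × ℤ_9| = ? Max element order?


|ℤ_3 × ℤ_9| = 3 × 9 = 27
Max element order = lcm(3,9) = 9
Cyclic? No (gcd=3)

|ℤ_3×ℤ_9| = 27, max element order = 9


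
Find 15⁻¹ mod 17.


Use the extended Euclidean algorithm to write 1 = 15·s + 17·t; then s mod 17 is the inverse.
Euclidean algorithm:
  15 = 0·17 + 15
  17 = 1·15 + 2
  15 = 7·2 + 1
  2 = 2·1 + 0
gcd(15,17) = 1
Back-substitution gives: 15·(8) + 17·(-7) = 1
So 15⁻¹ ≡ 8 ≡ 8 (mod 17)
Check: 15 × 8 = 120 ≡ 1 (mod 17) ✓

15⁻¹ ≡ 8 (mod 17)


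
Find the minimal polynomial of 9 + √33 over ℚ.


Let α = 9 + √33. Then α - 9 = √33, so (α - 9)² = 33, giving α² - 18α + 48 = 0. Degree 2 and α ∉ ℚ, so this is the minimal polynomial.

Minimal polynomial: x² - 18x + 48


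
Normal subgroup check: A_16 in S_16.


H = A_16 in S_16
A_16 has index 2 in S_16, and every subgroup of index 2 is normal

Yes, normal subgroup


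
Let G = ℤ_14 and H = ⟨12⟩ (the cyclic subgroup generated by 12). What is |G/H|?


|⟨12⟩| = n / gcd(12, 14) = 14 / 2 = 7
H is normal (ℤ_14 is abelian).
|G/H| = |G| / |H| = 14 / 7 = 2

|G/H| = 2


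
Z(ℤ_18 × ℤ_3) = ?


Z(G) = {g ∈ G | gx = xg for all x ∈ G}
Direct product of abelian groups is abelian, so Z(G) = G

Z(ℤ_18 × ℤ_3) = ℤ_18 × ℤ_3


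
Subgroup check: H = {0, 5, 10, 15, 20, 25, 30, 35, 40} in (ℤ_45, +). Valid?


Subgroup test for H = {0, 5, 10, 15, 20, 25, 30, 35, 40} in (ℤ_45, +):
(1) 0 ∈ H? Yes
(2) Closure: for all a,b ∈ H, (a+b) mod 45 ∈ H? Yes
(3) Inverses: for all a ∈ H, -a mod 45 ∈ H? Yes

Yes, H is a subgroup of ℤ_45


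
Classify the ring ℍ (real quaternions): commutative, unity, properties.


quaternion multiplication is non-commutative (ij = k ≠ ji = -k); has unity 1; a division ring but not an integral domain since integral domains are commutative by convention
Commutative: No
Integral domain: No
Has unity: Yes

ℍ (real quaternions): Commutative=No, Unity=Yes


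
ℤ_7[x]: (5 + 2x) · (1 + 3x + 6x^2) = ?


Expand and collect like terms; reduce coefficients mod 7:
x^0: 5·1 = 5 ≡ 5 (mod 7)
x^1: 5·3 + 2·1 = 17 ≡ 3 (mod 7)
x^2: 5·6 + 2·3 = 36 ≡ 1 (mod 7)
x^3: 2·6 = 12 ≡ 5 (mod 7)
Result: 5 + 3x + x^2 + 5x^3

f · g = 5 + 3x + x^2 + 5x^3


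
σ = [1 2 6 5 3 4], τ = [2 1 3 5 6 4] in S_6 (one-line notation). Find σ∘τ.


σ∘τ: apply τ first, then σ
1 →τ 2 →σ 2
2 →τ 1 →σ 1
3 →τ 3 →σ 6
4 →τ 5 →σ 3
5 →τ 6 →σ 4
6 →τ 4 →σ 5

σ∘τ = [2 1 6 3 4 5]


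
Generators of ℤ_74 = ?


g generates ℤ_n iff gcd(g,n) = 1
Prime factors of 74: 2, 37
Generators are g ∈ {1,...,73} not divisible by any of these primes.
Generators: {1, 3, 5, 7, 9, 11, 13, 15, 17, 19, 21, 23, 25, 27, 29, 31, 33, 35, 39, 41, 43, 45, 47, 49, 51, 53, 55, 57, 59, 61, 63, 65, 67, 69, 71, 73}
Number of generators = φ(74) = 36

Generators of ℤ_74 = {1, 3, 5, 7, 9, 11, 13, 15, 17, 19, 21, 23, 25, 27, 29, 31, 33, 35, 39, 41, 43, 45, 47, 49, 51, 53, 55, 57, 59, 61, 63, 65, 67, 69, 71, 73}


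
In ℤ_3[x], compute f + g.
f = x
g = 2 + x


Add coefficients mod 3:
x^0: 0 + 2 = 2 (mod 3)
x^1: 1 + 1 = 2 (mod 3)
Result: 2 + 2x

f + g = 2 + 2x


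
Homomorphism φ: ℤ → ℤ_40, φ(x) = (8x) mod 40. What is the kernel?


Kernel = preimage of identity
ker(φ) = {x ∈ ℤ : 8x ≡ 0 (mod 40)}. gcd(8,40) = 8, so 8x ≡ 0 (mod 40) ⟺ x ≡ 0 (mod 40/8 = 5). Hence ker(φ) = 5ℤ

ker(φ) = 5ℤ


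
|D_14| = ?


|D_n| = 2n (n rotations and n reflections)
|D_14| = 2×14 = 28

|D_14| = 28


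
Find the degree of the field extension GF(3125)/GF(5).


GF(3125) = GF(5^5), so the extension degree is 5

[GF(3125)/GF(5)] = 5


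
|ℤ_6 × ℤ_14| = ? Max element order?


|ℤ_6 × ℤ_14| = 6 × 14 = 84
Max element order = lcm(6,14) = 42
Cyclic? No (gcd=2)

|ℤ_6×ℤ_14| = 84, max element order = 42


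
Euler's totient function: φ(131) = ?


Factor n: 131 = 131
φ(n) = n · ∏(1 - 1/p) over distinct primes p | n
φ(131) = 131 · (1 - 1/131) = 130

φ(131) = 130


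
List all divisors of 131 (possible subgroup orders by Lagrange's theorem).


Lagrange's theorem: |H| divides |G|
|G| = 131
Divisors of 131: 1, 131

Possible subgroup orders: {1, 131}


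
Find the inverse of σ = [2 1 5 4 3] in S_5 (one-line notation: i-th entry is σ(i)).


To find σ⁻¹, swap domain and range:
σ(1) = 2 → σ⁻¹(2) = 1
σ(2) = 1 → σ⁻¹(1) = 2
σ(3) = 5 → σ⁻¹(5) = 3
σ(4) = 4 → σ⁻¹(4) = 4
σ(5) = 3 → σ⁻¹(3) = 5

σ⁻¹ = [2 1 5 4 3]


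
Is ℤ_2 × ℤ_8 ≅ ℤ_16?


Comparing ℤ_2 × ℤ_8 and ℤ_16:
gcd(2,8) = 2 ≠ 1. Max element order in ℤ_2×ℤ_8 is lcm(2,8) = 8 < 16, so it has no element of order 16

No, ℤ_2 × ℤ_8 ≇ ℤ_16


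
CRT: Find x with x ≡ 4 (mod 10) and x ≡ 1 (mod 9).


m₁ = 10, m₂ = 9, gcd = 1, so CRT applies. M = m₁·m₂ = 90
Let M₁ = M/m₁ = 9, M₂ = M/m₂ = 10
Find y₁ ≡ M₁⁻¹ (mod m₁): 9⁻¹ ≡ 9 (mod 10)
Find y₂ ≡ M₂⁻¹ (mod m₂): 10⁻¹ ≡ 1 (mod 9)
x = a₁·M₁·y₁ + a₂·M₂·y₂ = 4·9·9 + 1·10·1 = 334
Reduce mod 90: x ≡ 64
Check: 64 mod 10 = 4 ✓, 64 mod 9 = 1 ✓

x ≡ 64 (mod 90)


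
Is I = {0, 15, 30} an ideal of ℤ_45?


Check ideal conditions for I = {0, 15, 30} in ℤ_45:
(1) I is an additive subgroup? Yes
(2) For r ∈ ℤ_45 and a ∈ I: r·a ∈ I? Yes

Yes, I is an ideal of ℤ_45
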